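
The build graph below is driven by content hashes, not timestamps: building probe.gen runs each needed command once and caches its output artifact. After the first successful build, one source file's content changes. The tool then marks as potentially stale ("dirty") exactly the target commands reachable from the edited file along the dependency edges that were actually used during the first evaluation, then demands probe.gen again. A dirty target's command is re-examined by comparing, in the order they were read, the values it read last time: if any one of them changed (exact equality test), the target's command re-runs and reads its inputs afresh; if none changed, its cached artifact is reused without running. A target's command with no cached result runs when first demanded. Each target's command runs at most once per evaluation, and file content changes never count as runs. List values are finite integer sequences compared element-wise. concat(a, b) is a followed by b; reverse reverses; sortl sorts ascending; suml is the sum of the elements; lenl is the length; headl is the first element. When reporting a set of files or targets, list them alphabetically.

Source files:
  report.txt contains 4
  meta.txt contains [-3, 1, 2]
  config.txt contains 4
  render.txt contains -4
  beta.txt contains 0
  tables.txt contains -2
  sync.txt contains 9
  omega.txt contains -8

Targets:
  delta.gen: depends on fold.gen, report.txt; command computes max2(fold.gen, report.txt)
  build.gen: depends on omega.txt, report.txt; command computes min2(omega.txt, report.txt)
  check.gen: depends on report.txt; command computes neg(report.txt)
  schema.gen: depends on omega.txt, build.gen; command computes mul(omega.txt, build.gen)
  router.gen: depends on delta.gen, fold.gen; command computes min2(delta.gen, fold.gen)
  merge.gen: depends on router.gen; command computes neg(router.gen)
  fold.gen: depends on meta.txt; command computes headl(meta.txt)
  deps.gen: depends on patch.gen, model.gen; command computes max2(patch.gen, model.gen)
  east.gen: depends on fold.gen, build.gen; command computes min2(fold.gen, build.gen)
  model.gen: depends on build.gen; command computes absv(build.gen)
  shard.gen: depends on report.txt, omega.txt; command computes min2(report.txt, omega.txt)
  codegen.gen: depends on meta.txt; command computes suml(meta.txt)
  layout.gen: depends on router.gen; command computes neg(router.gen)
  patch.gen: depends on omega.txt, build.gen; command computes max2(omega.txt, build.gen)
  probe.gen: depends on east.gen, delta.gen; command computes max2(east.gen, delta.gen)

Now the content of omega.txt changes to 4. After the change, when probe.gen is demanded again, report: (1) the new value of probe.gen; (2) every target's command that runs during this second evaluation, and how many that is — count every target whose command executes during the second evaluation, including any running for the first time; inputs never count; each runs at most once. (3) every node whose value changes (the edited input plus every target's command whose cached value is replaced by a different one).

probe.gen now evaluates to 4.
Run set: build.gen, east.gen, probe.gen (3 run).
Changed values: build.gen, east.gen, omega.txt.

Initial pass — values computed on the first demand:
  build.gen = min2(-8, 4) = -8
  fold.gen = headl([-3, 1, 2]) = -3
  delta.gen = max2(-3, 4) = 4
  east.gen = min2(-3, -8) = -8
  probe.gen = max2(-8, 4) = 4

Second demand — change propagation:
  build.gen: re-runs because omega.txt -8->4; new result 4.
  east.gen: re-runs because build.gen -8->4; new result -3.
  probe.gen: re-runs because east.gen -8->-3; new result 4 (unchanged).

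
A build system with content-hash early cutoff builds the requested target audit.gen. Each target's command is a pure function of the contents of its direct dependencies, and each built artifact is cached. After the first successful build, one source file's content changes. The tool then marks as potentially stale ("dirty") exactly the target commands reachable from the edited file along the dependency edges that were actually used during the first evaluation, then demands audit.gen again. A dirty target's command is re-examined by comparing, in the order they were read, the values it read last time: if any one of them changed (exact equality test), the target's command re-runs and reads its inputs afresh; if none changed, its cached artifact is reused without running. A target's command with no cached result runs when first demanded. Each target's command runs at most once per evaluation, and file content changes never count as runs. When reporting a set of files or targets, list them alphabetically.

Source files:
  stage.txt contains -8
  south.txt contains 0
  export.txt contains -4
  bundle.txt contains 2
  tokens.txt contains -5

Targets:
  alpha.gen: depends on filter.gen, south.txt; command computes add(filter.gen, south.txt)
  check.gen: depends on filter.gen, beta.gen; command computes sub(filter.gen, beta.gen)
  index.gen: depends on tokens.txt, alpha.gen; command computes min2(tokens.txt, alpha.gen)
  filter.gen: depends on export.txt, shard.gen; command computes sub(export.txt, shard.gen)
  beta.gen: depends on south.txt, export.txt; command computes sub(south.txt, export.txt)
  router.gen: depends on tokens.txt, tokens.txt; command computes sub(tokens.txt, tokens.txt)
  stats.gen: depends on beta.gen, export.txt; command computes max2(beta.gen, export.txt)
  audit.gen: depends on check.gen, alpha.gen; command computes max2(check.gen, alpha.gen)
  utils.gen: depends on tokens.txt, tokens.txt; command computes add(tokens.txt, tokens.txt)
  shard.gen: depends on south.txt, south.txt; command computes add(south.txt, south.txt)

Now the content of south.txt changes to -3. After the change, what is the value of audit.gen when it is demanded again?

New value of audit.gen: 1.

First evaluation (everything demanded from the output):
  beta.gen = sub(0, -4) = 4
  shard.gen = add(0, 0) = 0
  filter.gen = sub(-4, 0) = -4
  alpha.gen = add(-4, 0) = -4
  check.gen = sub(-4, 4) = -8
  audit.gen = max2(-8, -4) = -4

Propagation after the edit:
  beta.gen: runs — south.txt 0->-3; result 1.
  shard.gen: runs — south.txt 0->-3; south.txt 0->-3; result -6.
  filter.gen: runs — shard.gen 0->-6; result 2.
  alpha.gen: runs — filter.gen -4->2; south.txt 0->-3; result -1.
  check.gen: runs — filter.gen -4->2; beta.gen 4->1; result 1.
  audit.gen: runs — check.gen -8->1; alpha.gen -4->-1; result 1.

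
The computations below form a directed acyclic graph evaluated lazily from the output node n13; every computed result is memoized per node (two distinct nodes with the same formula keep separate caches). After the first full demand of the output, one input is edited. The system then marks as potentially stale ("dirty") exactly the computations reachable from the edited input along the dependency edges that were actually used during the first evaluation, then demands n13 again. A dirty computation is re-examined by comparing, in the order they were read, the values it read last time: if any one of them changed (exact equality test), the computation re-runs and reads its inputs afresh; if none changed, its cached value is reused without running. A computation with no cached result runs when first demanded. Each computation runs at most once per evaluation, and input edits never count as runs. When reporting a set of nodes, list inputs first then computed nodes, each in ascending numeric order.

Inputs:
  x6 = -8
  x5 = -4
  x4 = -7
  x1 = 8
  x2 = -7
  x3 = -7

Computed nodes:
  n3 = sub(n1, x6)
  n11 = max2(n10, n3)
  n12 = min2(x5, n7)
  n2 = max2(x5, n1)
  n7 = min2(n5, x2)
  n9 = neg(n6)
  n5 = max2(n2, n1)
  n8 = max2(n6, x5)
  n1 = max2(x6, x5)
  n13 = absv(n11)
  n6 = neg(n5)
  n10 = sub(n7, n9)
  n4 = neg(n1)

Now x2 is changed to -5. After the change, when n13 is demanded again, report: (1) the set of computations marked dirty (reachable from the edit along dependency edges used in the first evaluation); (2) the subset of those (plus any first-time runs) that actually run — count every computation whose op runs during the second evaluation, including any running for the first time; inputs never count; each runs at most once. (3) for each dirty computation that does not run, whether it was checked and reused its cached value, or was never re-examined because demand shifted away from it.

The edit dirties: n7, n10, n11, n13.
3 computations run: n7, n10, n11.
Cache hits after checking: n13.
Note the absorption at n11: it re-runs yet its value is the same, leaving the output's value untouched.

First demand of the output computes:
  n1 = max2(-8, -4) = -4
  n2 = max2(-4, -4) = -4
  n3 = sub(-4, -8) = 4
  n5 = max2(-4, -4) = -4
  n6 = neg(-4) = 4
  n7 = min2(-4, -7) = -7
  n9 = neg(4) = -4
  n10 = sub(-7, -4) = -3
  n11 = max2(-3, 4) = 4
  n13 = absv(4) = 4

After the edit, cleaning proceeds:
  n7: a read changed (x2 -7->-5) — executes, giving -5.
  n10: a read changed (n7 -7->-5) — executes, giving -1.
  n11: a read changed (n10 -3->-1) — executes, giving 4 — identical to its old value.
  n13: dirty, but its reads are unchanged (n11 unchanged); cached 4 stands.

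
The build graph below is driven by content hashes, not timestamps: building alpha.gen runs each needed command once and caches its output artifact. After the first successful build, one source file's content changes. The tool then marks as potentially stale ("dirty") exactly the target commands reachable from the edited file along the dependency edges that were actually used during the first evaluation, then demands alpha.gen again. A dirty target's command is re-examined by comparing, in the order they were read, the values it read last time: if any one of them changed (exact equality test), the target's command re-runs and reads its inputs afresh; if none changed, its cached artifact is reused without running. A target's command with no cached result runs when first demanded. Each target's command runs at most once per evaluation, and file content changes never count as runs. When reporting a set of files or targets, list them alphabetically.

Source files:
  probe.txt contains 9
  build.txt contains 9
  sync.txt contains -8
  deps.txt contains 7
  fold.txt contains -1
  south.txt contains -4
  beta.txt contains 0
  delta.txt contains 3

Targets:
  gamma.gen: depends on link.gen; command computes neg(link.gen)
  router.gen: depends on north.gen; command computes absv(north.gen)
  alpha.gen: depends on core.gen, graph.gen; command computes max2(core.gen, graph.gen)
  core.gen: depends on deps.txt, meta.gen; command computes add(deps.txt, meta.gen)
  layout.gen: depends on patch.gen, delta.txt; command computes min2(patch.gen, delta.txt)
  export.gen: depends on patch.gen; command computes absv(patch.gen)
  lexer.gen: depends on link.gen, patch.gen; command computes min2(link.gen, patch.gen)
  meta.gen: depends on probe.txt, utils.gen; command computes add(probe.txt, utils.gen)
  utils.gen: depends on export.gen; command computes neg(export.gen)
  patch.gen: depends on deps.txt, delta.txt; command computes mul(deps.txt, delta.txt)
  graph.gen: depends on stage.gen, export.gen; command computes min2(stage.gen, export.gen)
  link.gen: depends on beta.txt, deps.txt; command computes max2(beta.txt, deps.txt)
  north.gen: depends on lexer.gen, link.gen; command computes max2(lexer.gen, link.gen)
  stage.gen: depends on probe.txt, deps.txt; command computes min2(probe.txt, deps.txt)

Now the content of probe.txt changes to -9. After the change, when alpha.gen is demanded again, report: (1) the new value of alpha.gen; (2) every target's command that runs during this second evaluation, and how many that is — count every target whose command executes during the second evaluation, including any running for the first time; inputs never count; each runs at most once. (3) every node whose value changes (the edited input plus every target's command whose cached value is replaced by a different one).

alpha.gen now evaluates to -9.
Run set: alpha.gen, core.gen, graph.gen, meta.gen, stage.gen (5 run).
Changed values: alpha.gen, core.gen, graph.gen, meta.gen, probe.txt, stage.gen.

Initial pass — values computed on the first demand:
  patch.gen = mul(7, 3) = 21
  export.gen = absv(21) = 21
  stage.gen = min2(9, 7) = 7
  graph.gen = min2(7, 21) = 7
  utils.gen = neg(21) = -21
  meta.gen = add(9, -21) = -12
  core.gen = add(7, -12) = -5
  alpha.gen = max2(-5, 7) = 7

Second demand — change propagation:
  meta.gen: re-runs because probe.txt 9->-9; new result -30.
  core.gen: re-runs because meta.gen -12->-30; new result -23.
  stage.gen: re-runs because probe.txt 9->-9; new result -9.
  graph.gen: re-runs because stage.gen 7->-9; new result -9.
  alpha.gen: re-runs because core.gen -5->-23; graph.gen 7->-9; new result -9.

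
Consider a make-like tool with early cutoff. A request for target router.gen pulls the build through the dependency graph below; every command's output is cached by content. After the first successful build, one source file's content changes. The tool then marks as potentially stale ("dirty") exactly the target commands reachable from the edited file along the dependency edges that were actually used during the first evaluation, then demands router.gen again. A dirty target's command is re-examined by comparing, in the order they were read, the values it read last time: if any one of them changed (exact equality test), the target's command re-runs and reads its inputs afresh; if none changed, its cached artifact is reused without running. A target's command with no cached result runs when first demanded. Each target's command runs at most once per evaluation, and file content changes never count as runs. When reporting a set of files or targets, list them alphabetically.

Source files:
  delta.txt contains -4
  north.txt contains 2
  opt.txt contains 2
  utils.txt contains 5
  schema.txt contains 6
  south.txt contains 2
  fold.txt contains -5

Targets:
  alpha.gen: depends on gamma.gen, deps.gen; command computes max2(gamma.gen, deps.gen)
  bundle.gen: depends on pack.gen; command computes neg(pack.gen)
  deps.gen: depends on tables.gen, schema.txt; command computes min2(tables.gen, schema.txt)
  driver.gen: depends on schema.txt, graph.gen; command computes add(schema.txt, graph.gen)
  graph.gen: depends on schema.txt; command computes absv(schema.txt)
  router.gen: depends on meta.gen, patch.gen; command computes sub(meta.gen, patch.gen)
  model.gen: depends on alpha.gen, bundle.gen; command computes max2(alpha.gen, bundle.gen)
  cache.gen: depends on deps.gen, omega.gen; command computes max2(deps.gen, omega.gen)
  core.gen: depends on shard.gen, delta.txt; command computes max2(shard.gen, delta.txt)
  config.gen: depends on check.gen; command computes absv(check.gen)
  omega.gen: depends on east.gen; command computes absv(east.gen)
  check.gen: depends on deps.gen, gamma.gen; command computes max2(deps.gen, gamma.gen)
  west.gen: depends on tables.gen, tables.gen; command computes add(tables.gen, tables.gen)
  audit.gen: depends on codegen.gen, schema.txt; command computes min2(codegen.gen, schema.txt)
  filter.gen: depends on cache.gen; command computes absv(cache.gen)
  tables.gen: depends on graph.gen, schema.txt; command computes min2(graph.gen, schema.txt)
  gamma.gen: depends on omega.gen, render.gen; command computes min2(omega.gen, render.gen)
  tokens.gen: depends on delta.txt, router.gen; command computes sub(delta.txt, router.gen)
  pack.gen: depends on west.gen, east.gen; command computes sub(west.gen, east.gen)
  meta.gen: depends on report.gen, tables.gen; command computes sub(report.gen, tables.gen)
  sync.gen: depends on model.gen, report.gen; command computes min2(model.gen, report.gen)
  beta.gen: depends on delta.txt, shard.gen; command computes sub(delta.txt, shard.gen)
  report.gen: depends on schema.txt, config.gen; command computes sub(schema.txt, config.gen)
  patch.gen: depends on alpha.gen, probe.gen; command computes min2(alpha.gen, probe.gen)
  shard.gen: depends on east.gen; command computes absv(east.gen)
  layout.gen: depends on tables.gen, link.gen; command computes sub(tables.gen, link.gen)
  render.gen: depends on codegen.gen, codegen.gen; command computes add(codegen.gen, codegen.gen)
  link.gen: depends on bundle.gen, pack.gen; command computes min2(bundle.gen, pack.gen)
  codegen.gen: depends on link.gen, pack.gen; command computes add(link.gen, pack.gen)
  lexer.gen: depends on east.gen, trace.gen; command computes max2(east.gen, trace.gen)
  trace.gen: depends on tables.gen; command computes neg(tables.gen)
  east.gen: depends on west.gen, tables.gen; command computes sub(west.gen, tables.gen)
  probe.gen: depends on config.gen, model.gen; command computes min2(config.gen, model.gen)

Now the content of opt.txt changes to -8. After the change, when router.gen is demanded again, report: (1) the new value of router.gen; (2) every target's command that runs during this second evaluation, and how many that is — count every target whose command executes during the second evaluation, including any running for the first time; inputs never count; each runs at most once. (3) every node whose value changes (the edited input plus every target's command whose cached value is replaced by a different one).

Demanding router.gen again yields -12.
0 target commands run: none.
The nodes whose values change: opt.txt.
Note the shortcut — nothing in the graph depends on opt.txt at all, so no recomputation happens.

First demand of the output computes:
  graph.gen = absv(6) = 6
  tables.gen = min2(6, 6) = 6
  deps.gen = min2(6, 6) = 6
  west.gen = add(6, 6) = 12
  east.gen = sub(12, 6) = 6
  omega.gen = absv(6) = 6
  pack.gen = sub(12, 6) = 6
  bundle.gen = neg(6) = -6
  link.gen = min2(-6, 6) = -6
  codegen.gen = add(-6, 6) = 0
  render.gen = add(0, 0) = 0
  gamma.gen = min2(6, 0) = 0
  alpha.gen = max2(0, 6) = 6
  check.gen = max2(6, 0) = 6
  config.gen = absv(6) = 6
  model.gen = max2(6, -6) = 6
  probe.gen = min2(6, 6) = 6
  patch.gen = min2(6, 6) = 6
  report.gen = sub(6, 6) = 0
  meta.gen = sub(0, 6) = -6
  router.gen = sub(-6, 6) = -12

After the edit, cleaning proceeds:
  no node depends on opt.txt at all; the second demand re-runs nothing.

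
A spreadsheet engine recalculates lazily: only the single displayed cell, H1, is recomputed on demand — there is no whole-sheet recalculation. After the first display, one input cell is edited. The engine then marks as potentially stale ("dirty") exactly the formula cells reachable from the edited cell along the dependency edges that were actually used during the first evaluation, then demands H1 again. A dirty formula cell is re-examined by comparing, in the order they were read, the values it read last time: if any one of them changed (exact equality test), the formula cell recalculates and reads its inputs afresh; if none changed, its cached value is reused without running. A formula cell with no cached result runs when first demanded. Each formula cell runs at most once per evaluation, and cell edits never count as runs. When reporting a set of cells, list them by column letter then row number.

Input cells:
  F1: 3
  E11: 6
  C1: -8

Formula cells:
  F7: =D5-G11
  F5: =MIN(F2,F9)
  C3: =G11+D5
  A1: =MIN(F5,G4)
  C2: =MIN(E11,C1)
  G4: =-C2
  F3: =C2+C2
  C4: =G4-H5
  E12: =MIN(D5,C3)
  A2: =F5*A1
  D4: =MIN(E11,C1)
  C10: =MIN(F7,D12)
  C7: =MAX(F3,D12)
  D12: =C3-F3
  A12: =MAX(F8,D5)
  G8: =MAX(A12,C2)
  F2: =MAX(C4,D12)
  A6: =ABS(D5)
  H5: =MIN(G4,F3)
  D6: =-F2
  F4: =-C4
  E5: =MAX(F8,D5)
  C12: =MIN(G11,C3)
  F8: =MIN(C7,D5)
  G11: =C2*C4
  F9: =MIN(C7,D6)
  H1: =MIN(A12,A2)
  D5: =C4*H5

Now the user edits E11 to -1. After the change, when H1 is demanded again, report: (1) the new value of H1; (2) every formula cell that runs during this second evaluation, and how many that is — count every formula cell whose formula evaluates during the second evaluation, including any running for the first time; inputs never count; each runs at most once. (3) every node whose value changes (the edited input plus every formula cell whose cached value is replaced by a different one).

First evaluation (everything demanded from the output):
  C2 = MIN(6, -8) = -8
  F3 = -8 + -8 = -16
  G4 = -(-8) = 8
  H5 = MIN(8, -16) = -16
  C4 = 8 - -16 = 24
  D5 = 24 * -16 = -384
  G11 = -8 * 24 = -192
  C3 = -192 + -384 = -576
  D12 = -576 - -16 = -560
  C7 = MAX(-16, -560) = -16
  F2 = MAX(24, -560) = 24
  D6 = -(24) = -24
  F8 = MIN(-16, -384) = -384
  A12 = MAX(-384, -384) = -384
  F9 = MIN(-16, -24) = -24
  F5 = MIN(24, -24) = -24
  A1 = MIN(-24, 8) = -24
  A2 = -24 * -24 = 576
  H1 = MIN(-384, 576) = -384

Propagation after the edit:
  C2: runs — E11 6->-1; result -8 (same value as before).
  F3: checked — values it read are unchanged (C2 unchanged, C2 unchanged); reused cached -16 without running.
  G4: checked — values it read are unchanged (C2 unchanged); reused cached 8 without running.
  H5: checked — values it read are unchanged (G4 unchanged, F3 unchanged); reused cached -16 without running.
  C4: checked — values it read are unchanged (G4 unchanged, H5 unchanged); reused cached 24 without running.
  D5: checked — values it read are unchanged (C4 unchanged, H5 unchanged); reused cached -384 without running.
  G11: checked — values it read are unchanged (C2 unchanged, C4 unchanged); reused cached -192 without running.
  C3: checked — values it read are unchanged (G11 unchanged, D5 unchanged); reused cached -576 without running.
  D12: checked — values it read are unchanged (C3 unchanged, F3 unchanged); reused cached -560 without running.
  C7: checked — values it read are unchanged (F3 unchanged, D12 unchanged); reused cached -16 without running.
  F2: checked — values it read are unchanged (C4 unchanged, D12 unchanged); reused cached 24 without running.
  D6: checked — values it read are unchanged (F2 unchanged); reused cached -24 without running.
  F8: checked — values it read are unchanged (C7 unchanged, D5 unchanged); reused cached -384 without running.
  A12: checked — values it read are unchanged (F8 unchanged, D5 unchanged); reused cached -384 without running.
  F9: checked — values it read are unchanged (C7 unchanged, D6 unchanged); reused cached -24 without running.
  F5: checked — values it read are unchanged (F2 unchanged, F9 unchanged); reused cached -24 without running.
  A1: checked — values it read are unchanged (F5 unchanged, G4 unchanged); reused cached -24 without running.
  A2: checked — values it read are unchanged (F5 unchanged, A1 unchanged); reused cached 576 without running.
  H1: checked — values it read are unchanged (A12 unchanged, A2 unchanged); reused cached -384 without running.

Key observation: the change is absorbed at C2 — it re-runs but produces the same value, and the output's value is unchanged.

New value of H1: -384.
Formula cells that run: C2 — 1 in total.
Values that change: E11.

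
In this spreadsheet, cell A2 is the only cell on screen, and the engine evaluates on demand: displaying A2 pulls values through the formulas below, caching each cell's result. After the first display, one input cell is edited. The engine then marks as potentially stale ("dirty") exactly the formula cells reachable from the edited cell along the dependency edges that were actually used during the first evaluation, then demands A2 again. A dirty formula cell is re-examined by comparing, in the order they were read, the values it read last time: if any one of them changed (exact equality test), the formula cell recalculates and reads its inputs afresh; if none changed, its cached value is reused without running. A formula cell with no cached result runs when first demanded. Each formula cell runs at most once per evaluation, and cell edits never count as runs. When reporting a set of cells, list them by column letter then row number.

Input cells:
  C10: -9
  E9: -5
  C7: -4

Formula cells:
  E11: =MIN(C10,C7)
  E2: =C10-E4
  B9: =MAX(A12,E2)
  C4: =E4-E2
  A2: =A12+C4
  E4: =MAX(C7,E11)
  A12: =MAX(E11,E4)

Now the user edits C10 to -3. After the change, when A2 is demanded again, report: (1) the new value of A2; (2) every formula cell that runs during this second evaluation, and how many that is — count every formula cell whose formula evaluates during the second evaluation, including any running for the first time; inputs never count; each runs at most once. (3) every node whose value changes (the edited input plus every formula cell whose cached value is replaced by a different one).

A2 now evaluates to -9.
Run set: A2, A12, C4, E2, E4, E11 (6 run).
Changed values: A2, C4, C10, E2, E11.

Initial pass — values computed on the first demand:
  E11 = MIN(-9, -4) = -9
  E4 = MAX(-4, -9) = -4
  A12 = MAX(-9, -4) = -4
  E2 = -9 - -4 = -5
  C4 = -4 - -5 = 1
  A2 = -4 + 1 = -3

Second demand — change propagation:
  E11: re-runs because C10 -9->-3; new result -4.
  E4: re-runs because E11 -9->-4; new result -4 (unchanged).
  A12: re-runs because E11 -9->-4; new result -4 (unchanged).
  E2: re-runs because C10 -9->-3; new result 1.
  C4: re-runs because E2 -5->1; new result -5.
  A2: re-runs because C4 1->-5; new result -9.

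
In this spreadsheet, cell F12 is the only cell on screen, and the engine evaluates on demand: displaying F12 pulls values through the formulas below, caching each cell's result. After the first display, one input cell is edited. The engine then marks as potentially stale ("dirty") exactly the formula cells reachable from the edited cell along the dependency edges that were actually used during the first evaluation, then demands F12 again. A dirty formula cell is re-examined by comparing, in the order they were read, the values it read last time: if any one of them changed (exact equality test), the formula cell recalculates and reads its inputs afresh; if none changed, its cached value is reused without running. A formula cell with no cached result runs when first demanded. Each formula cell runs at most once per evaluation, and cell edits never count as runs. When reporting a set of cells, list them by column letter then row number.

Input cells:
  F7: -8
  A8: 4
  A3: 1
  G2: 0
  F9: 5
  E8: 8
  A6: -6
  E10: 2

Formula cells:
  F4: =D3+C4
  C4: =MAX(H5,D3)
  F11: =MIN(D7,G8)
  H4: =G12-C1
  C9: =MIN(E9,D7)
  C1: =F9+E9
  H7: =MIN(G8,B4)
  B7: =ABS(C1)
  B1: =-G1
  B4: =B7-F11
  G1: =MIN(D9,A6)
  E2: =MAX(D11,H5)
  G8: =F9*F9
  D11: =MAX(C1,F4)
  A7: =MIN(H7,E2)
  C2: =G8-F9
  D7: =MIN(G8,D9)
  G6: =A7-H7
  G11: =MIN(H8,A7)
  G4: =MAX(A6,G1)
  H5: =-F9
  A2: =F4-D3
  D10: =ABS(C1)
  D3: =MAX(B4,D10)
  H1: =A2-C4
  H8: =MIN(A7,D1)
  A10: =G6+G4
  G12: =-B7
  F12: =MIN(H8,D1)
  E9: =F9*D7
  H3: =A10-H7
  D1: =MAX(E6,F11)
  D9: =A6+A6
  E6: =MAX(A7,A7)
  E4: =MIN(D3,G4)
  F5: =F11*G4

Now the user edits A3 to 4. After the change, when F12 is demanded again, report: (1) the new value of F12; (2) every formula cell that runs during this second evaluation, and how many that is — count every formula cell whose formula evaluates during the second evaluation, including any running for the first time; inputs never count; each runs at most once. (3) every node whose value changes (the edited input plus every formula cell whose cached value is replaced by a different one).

F12 now evaluates to 25.
Run set: none (0 run).
Changed values: A3.
The important point: nothing the output needs ever reads A3, so the edit is invisible to it.

Initial pass — values computed on the first demand:
  D9 = -6 + -6 = -12
  G8 = 5 * 5 = 25
  D7 = MIN(25, -12) = -12
  E9 = 5 * -12 = -60
  C1 = 5 + -60 = -55
  B7 = ABS(-55) = 55
  D10 = ABS(-55) = 55
  F11 = MIN(-12, 25) = -12
  B4 = 55 - -12 = 67
  D3 = MAX(67, 55) = 67
  H5 = -(5) = -5
  C4 = MAX(-5, 67) = 67
  F4 = 67 + 67 = 134
  D11 = MAX(-55, 134) = 134
  E2 = MAX(134, -5) = 134
  H7 = MIN(25, 67) = 25
  A7 = MIN(25, 134) = 25
  E6 = MAX(25, 25) = 25
  D1 = MAX(25, -12) = 25
  H8 = MIN(25, 25) = 25
  F12 = MIN(25, 25) = 25

Second demand — change propagation:
  no demanded computation ever read A3, so the edit dirties nothing and nothing runs.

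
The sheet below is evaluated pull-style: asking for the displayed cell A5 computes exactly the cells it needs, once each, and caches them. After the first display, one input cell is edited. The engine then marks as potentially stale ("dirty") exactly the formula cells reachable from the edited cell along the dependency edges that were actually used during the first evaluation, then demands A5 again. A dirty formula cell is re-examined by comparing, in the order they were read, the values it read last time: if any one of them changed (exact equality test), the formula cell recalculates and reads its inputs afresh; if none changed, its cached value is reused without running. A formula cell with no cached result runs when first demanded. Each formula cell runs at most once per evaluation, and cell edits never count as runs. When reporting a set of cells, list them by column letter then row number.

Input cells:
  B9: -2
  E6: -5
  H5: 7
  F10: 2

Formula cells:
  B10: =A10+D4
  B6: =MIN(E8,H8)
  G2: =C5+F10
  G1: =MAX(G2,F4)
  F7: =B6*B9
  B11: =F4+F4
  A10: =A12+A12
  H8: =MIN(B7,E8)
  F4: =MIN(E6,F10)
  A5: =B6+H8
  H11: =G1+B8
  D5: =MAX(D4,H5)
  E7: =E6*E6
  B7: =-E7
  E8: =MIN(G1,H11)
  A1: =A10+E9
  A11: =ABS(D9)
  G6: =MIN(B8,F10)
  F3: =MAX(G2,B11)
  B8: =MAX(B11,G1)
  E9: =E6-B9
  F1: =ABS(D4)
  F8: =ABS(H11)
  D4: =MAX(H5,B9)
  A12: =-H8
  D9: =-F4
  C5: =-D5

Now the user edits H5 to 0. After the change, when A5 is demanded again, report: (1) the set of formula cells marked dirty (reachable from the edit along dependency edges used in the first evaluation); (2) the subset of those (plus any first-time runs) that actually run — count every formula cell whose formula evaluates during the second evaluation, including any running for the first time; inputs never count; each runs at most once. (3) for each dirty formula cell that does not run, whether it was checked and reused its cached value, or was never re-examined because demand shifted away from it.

First demand of the output computes:
  D4 = MAX(7, -2) = 7
  D5 = MAX(7, 7) = 7
  C5 = -(7) = -7
  E7 = -5 * -5 = 25
  B7 = -(25) = -25
  F4 = MIN(-5, 2) = -5
  B11 = -5 + -5 = -10
  G2 = -7 + 2 = -5
  G1 = MAX(-5, -5) = -5
  B8 = MAX(-10, -5) = -5
  H11 = -5 + -5 = -10
  E8 = MIN(-5, -10) = -10
  H8 = MIN(-25, -10) = -25
  B6 = MIN(-10, -25) = -25
  A5 = -25 + -25 = -50

After the edit, cleaning proceeds:
  D4: a read changed (H5 7->0) — executes, giving 0.
  D5: a read changed (D4 7->0; H5 7->0) — executes, giving 0.
  C5: a read changed (D5 7->0) — executes, giving 0.
  G2: a read changed (C5 -7->0) — executes, giving 2.
  G1: a read changed (G2 -5->2) — executes, giving 2.
  B8: a read changed (G1 -5->2) — executes, giving 2.
  H11: a read changed (G1 -5->2; B8 -5->2) — executes, giving 4.
  E8: a read changed (G1 -5->2; H11 -10->4) — executes, giving 2.
  H8: a read changed (E8 -10->2) — executes, giving -25 — identical to its old value.
  B6: a read changed (E8 -10->2) — executes, giving -25 — identical to its old value.
  A5: dirty, but its reads are unchanged (B6 unchanged, H8 unchanged); cached -50 stands.

Note where the cutoff bites: A5 is checked, finds nothing changed, and keeps its cache.

The edit dirties: A5, B6, B8, C5, D4, D5, E8, G1, G2, H8, H11.
10 formula cells run: B6, B8, C5, D4, D5, E8, G1, G2, H8, H11.
Cache hits after checking: A5.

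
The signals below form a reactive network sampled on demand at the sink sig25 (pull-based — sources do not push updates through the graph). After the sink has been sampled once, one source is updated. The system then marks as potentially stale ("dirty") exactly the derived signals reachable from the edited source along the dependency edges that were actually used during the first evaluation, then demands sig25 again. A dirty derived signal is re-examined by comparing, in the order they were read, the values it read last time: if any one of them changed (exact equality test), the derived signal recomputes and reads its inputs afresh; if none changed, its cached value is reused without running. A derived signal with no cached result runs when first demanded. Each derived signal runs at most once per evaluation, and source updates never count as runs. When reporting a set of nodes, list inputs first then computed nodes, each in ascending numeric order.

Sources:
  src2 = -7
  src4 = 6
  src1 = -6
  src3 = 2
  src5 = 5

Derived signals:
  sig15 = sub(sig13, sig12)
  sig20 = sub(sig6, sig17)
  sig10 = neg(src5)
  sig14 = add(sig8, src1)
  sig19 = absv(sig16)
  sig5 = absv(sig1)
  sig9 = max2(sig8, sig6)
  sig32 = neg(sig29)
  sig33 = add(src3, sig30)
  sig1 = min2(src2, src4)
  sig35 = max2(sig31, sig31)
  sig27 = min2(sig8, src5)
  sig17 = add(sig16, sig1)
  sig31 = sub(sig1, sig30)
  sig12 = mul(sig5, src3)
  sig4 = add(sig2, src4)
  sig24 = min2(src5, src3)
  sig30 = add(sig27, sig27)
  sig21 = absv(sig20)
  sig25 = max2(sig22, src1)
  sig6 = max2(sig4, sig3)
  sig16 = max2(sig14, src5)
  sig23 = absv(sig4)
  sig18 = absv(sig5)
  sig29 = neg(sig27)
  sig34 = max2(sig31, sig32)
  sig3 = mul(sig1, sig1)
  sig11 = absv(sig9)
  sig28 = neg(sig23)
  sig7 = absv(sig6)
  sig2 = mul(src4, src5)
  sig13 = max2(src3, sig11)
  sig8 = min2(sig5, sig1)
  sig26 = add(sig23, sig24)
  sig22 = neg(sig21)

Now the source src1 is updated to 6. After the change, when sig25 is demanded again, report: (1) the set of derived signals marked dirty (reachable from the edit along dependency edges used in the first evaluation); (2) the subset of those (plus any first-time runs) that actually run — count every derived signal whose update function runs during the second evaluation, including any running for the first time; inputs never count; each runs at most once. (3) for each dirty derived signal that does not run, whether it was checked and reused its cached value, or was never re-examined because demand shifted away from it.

Initial pass — values computed on the first demand:
  sig1 = min2(-7, 6) = -7
  sig2 = mul(6, 5) = 30
  sig3 = mul(-7, -7) = 49
  sig4 = add(30, 6) = 36
  sig5 = absv(-7) = 7
  sig6 = max2(36, 49) = 49
  sig8 = min2(7, -7) = -7
  sig14 = add(-7, -6) = -13
  sig16 = max2(-13, 5) = 5
  sig17 = add(5, -7) = -2
  sig20 = sub(49, -2) = 51
  sig21 = absv(51) = 51
  sig22 = neg(51) = -51
  sig25 = max2(-51, -6) = -6

Second demand — change propagation:
  sig14: re-runs because src1 -6->6; new result -1.
  sig16: re-runs because sig14 -13->-1; new result 5 (unchanged).
  sig17: re-examined; everything it read last time is the same (sig16 unchanged, sig1 unchanged) — cache -2 kept, no run.
  sig20: re-examined; everything it read last time is the same (sig6 unchanged, sig17 unchanged) — cache 51 kept, no run.
  sig21: re-examined; everything it read last time is the same (sig20 unchanged) — cache 51 kept, no run.
  sig22: re-examined; everything it read last time is the same (sig21 unchanged) — cache -51 kept, no run.
  sig25: re-runs because src1 -6->6; new result 6.

The important point: at sig17 every value read last time is unchanged, so the dirty flag clears without a run.

Dirty set: sig14, sig16, sig17, sig20, sig21, sig22, sig25.
Run set: sig14, sig16, sig25 (3 run).
Re-examined without running (cache reused): sig17, sig20, sig21, sig22.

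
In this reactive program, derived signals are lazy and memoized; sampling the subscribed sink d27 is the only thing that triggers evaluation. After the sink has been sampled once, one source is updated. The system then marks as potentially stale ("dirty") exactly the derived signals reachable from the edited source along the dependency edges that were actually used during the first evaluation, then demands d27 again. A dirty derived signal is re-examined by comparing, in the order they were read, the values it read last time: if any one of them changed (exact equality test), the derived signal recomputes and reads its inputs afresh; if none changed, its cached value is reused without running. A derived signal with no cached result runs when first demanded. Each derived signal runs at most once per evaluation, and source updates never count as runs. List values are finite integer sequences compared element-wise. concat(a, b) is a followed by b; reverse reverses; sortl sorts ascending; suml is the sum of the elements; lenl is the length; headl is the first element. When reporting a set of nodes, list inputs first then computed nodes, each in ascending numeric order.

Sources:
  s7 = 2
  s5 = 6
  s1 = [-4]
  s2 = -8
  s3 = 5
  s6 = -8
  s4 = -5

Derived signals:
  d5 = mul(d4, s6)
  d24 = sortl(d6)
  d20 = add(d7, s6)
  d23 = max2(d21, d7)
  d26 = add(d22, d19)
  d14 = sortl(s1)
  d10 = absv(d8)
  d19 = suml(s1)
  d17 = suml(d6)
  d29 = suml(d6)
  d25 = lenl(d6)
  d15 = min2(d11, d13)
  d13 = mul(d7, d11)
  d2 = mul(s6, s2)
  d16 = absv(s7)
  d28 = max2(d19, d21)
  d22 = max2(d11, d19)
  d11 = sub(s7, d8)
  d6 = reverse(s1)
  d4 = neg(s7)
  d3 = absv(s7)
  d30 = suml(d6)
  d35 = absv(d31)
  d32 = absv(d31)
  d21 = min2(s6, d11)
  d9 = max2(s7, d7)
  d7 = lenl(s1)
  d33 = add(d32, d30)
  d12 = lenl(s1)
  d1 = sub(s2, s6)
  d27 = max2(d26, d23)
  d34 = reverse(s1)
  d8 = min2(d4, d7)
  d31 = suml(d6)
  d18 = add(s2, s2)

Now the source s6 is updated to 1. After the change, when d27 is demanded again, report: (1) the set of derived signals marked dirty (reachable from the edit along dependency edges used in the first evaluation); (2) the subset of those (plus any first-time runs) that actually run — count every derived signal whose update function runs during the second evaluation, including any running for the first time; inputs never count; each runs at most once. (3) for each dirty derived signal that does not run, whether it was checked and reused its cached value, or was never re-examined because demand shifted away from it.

First demand of the output computes:
  d4 = neg(2) = -2
  d7 = lenl([-4]) = 1
  d8 = min2(-2, 1) = -2
  d11 = sub(2, -2) = 4
  d19 = suml([-4]) = -4
  d21 = min2(-8, 4) = -8
  d22 = max2(4, -4) = 4
  d23 = max2(-8, 1) = 1
  d26 = add(4, -4) = 0
  d27 = max2(0, 1) = 1

After the edit, cleaning proceeds:
  d21: a read changed (s6 -8->1) — executes, giving 1.
  d23: a read changed (d21 -8->1) — executes, giving 1 — identical to its old value.
  d27: dirty, but its reads are unchanged (d26 unchanged, d23 unchanged); cached 1 stands.

Note the absorption at d23: it re-runs yet its value is the same, leaving the output's value untouched.

The edit dirties: d21, d23, d27.
2 derived signals run: d21, d23.
Cache hits after checking: d27.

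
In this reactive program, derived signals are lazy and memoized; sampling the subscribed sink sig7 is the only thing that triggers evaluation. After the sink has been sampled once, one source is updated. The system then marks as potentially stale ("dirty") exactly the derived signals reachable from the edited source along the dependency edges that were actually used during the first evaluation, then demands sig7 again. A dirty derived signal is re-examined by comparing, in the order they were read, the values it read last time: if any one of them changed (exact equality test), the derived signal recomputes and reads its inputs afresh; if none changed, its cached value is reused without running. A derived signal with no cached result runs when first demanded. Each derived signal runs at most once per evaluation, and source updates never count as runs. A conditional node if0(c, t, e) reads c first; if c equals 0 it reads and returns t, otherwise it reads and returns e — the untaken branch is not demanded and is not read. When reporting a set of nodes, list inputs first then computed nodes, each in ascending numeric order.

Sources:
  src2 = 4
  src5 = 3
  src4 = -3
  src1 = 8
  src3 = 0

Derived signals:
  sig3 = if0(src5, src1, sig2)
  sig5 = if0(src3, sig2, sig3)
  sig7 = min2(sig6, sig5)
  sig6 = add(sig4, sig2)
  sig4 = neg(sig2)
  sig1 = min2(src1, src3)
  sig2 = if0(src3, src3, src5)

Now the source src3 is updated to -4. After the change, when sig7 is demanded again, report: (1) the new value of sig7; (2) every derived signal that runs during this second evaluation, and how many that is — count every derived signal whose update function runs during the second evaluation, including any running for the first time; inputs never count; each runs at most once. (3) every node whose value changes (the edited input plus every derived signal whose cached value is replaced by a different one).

First demand of the output computes:
  sig2 = if0(src3=0 -> then branch src3) = 0
  sig4 = neg(0) = 0
  sig5 = if0(src3=0 -> then branch sig2) = 0
  sig6 = add(0, 0) = 0
  sig7 = min2(0, 0) = 0

After the edit, cleaning proceeds:
  sig2: a read changed (src3 0->-4; src3 0->-4) — executes, giving 3.
  sig3: had never run; runs now, result 3.
  sig4: a read changed (sig2 0->3) — executes, giving -3.
  sig5: a read changed (src3 0->-4; sig2 0->3) — executes, giving 3.
  sig6: a read changed (sig4 0->-3; sig2 0->3) — executes, giving 0 — identical to its old value.
  sig7: a read changed (sig5 0->3) — executes, giving 0 — identical to its old value.

Note the branch switch — sig3 had no cache and runs now for the first time.

Demanding sig7 again yields 0.
6 derived signals run: sig2, sig3, sig4, sig5, sig6, sig7.
The nodes whose values change: src3, sig2, sig4, sig5.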